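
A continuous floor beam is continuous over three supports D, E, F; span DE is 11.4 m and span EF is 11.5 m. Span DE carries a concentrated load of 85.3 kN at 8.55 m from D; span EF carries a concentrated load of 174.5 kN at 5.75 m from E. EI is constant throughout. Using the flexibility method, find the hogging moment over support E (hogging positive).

M_E = 268.4 kN·m

Take M_E as the redundant. Released structure: two simple spans DE and EF with a hinge at E.
Discontinuity in slope at E on the released structure — sum the simple-span end rotations:
  span DE: point load 85.3 at a = 8.55: Pab(L + a)/(6LEI) = 606.2/EI
  span EF: point load 174.5 at a = 5.75: Pab(L + b)/(6LEI) = 1442/EI
  relative rotation θ_0 = (606.2 + 1442)/EI = 2049/EI
A unit hogging moment at E produces rotation L₁/(3EI) + L₂/(3EI) = 7.633/EI.
Compatibility: M_E·(L₁+L₂)/(3EI) = θ_0, giving M_E = 268.4 kN·m (hogging).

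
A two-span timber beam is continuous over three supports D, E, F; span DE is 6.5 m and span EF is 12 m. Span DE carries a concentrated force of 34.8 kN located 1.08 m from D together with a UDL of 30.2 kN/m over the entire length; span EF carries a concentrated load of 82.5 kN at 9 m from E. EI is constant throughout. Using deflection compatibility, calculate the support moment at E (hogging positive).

Take M_E as the redundant. Released structure: two simple spans DE and EF with a hinge at E.
Rotations at E on the released spans (each span's end-slope, ×1/EI):
  span DE: point load 34.8 at a = 1.08: Pab(L + a)/(6LEI) = 39.59/EI
  span DE: UDL 30.2: wL³/(24EI) = 345.6/EI
  span EF: point load 82.5 at a = 9: Pab(L + b)/(6LEI) = 464.1/EI
  relative rotation θ_0 = (385.2 + 464.1)/EI = 849.2/EI
A unit hogging moment at E produces rotation L₁/(3EI) + L₂/(3EI) = 6.167/EI.
Slope continuity at E: θ_0 = M_E·6.167/EI, so M_E = 849.2/6.167 = 137.7 kN·m (hogging).

M_E = 137.7 kN·m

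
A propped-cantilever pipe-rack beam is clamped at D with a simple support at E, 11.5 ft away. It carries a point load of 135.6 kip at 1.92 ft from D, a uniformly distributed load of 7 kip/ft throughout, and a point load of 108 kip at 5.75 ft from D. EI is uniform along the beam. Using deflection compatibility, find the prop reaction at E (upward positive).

R_E = 69.29 kip

Release the roller at E. Primary structure: cantilever fixed at D.
Downward deflection at the released point E due to the loads:
  point load 135.6 at a = 1.92: Pa²(3L − a)/(6EI) = 2714/EI
  UDL 7: wL⁴/(8EI) = 15304/EI
  point load 108 at a = 5.75: Pa²(3L − a)/(6EI) = 17110/EI
  δ_0 = 35128/EI
Tip deflection under a unit load at E: L³/(3EI) = 507/EI.
The prop prevents deflection at E: R_E = δ_0/δ_{EE} = 35128/507 = 69.29 kip.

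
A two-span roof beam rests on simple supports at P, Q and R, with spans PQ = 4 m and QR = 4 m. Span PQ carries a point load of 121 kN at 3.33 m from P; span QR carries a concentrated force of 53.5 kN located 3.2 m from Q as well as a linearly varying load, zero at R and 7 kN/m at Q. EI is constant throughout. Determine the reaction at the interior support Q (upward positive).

R_Q = 143.2 kN

Insert a hinge at Q; M_Q is the redundant, and each span becomes simply supported.
Discontinuity in slope at Q on the released structure — sum the simple-span end rotations:
  span PQ: point load 121 at a = 3.33: Pab(L + a)/(6LEI) = 82.45/EI
  span QR: point load 53.5 at a = 3.2: Pab(L + b)/(6LEI) = 27.39/EI
  span QR: triangular load, peak 7: w₀L³/(45EI) = 9.956/EI
  relative rotation θ_0 = (82.45 + 37.35)/EI = 119.8/EI
A unit hogging moment at Q produces rotation L₁/(3EI) + L₂/(3EI) = 2.667/EI.
Compatibility: M_Q·(L₁+L₂)/(3EI) = θ_0, giving M_Q = 44.92 kN·m (hogging).
Span PQ, ΣM about P with M_Q applied at Q: R_Q^{PQ}·4 = 402.9 + 44.92, so R_Q^{PQ} = 112 kN and R_P = 121 − 112 = 9.036 kN.
Span QR, ΣM about R: R_Q^{QR}·4 = 80.13 + 44.92, so R_Q^{QR} = 31.26 kN and R_R = 67.5 − 31.26 = 36.24 kN.
R_Q = 112 + 31.26 = 143.2 kN.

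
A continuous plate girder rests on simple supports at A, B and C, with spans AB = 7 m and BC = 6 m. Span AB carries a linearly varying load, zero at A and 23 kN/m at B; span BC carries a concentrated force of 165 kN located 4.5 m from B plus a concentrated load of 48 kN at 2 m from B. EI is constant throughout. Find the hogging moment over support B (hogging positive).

M_B = 118.6 kN·m

Release continuity at B by inserting a hinge; the redundant is the internal moment M_B. The primary structure is two simply-supported spans AB and BC.
End slopes at the hinge B, treating each span as simply supported:
  span AB: triangular load, peak 23: w₀L³/(45EI) = 175.3/EI
  span BC: point load 165 at a = 4.5: Pab(L + b)/(6LEI) = 232/EI
  span BC: point load 48 at a = 2: Pab(L + b)/(6LEI) = 106.7/EI
  relative rotation θ_0 = (175.3 + 338.7)/EI = 514/EI
A unit hogging moment at B produces rotation L₁/(3EI) + L₂/(3EI) = 4.333/EI.
Slope continuity at B: θ_0 = M_B·4.333/EI, so M_B = 514/4.333 = 118.6 kN·m (hogging).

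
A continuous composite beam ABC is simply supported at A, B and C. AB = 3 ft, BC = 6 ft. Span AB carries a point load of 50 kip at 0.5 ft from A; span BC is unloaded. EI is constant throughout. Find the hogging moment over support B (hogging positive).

M_B = 4.051 kip·ft

Take M_B as the redundant. Released structure: two simple spans AB and BC with a hinge at B.
Rotations at B on the released spans (each span's end-slope, ×1/EI):
  span AB: point load 50 at a = 0.5: Pab(L + a)/(6LEI) = 12.15/EI
  relative rotation θ_0 = (12.15 + 0)/EI = 12.15/EI
A unit hogging moment at B produces rotation L₁/(3EI) + L₂/(3EI) = 3/EI.
Compatibility: M_B·(L₁+L₂)/(3EI) = θ_0, giving M_B = 4.051 kip·ft (hogging).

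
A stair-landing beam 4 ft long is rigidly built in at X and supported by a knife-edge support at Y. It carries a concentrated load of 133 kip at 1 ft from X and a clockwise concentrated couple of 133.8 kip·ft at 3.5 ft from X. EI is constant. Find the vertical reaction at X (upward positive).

R_X = 72.18 kip

Remove the prop at Y; the released (primary) structure is a cantilever built in at X.
Deflection at Y on the released cantilever, summing each load's contribution:
  point load 133 at a = 1: Pa²(3L − a)/(6EI) = 243.8/EI
  clockwise couple 133.8 at a = 3.5: M₀a(2L − a)/(2EI) = 1054/EI
  δ_0 = 1298/EI
Tip deflection under a unit load at Y: L³/(3EI) = 21.33/EI.
Compatibility at Y: δ_0 − R_Y·δ_{YY} = 0, so R_Y = 1298/21.33 = 60.82 kip.
Vertical equilibrium: R_X = ΣP − R_Y = 133 − 60.82 = 72.18 kip.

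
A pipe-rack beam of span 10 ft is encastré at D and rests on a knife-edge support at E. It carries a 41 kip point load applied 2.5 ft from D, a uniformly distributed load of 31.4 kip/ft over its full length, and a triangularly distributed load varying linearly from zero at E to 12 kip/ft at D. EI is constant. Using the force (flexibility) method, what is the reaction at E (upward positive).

Take the reaction at E as the redundant and release it; the primary structure is a cantilever fixed at D.
Deflection at E on the released cantilever, summing each load's contribution:
  point load 41 at a = 2.5: Pa²(3L − a)/(6EI) = 1174/EI
  UDL 31.4: wL⁴/(8EI) = 39250/EI
  triangular load, peak 12 at the fixed end: w₀L⁴/(30EI) = 4000/EI
  δ_0 = 44424/EI
Flexibility coefficient — unit upward force at E: δ_{EE} = L³/(3EI) = 333.3/EI.
Compatibility at E: δ_0 − R_E·δ_{EE} = 0, so R_E = 44424/333.3 = 133.3 kip.

R_E = 133.3 kip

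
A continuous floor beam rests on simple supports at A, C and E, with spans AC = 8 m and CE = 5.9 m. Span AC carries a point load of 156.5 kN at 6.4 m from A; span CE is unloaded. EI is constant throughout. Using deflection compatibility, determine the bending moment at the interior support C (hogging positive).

M_C = 103.8 kN·m

Insert a hinge at C; M_C is the redundant, and each span becomes simply supported.
End slopes at the hinge C, treating each span as simply supported:
  span AC: point load 156.5 at a = 6.4: Pab(L + a)/(6LEI) = 480.8/EI
  relative rotation θ_0 = (480.8 + 0)/EI = 480.8/EI
A unit hogging moment at C produces rotation L₁/(3EI) + L₂/(3EI) = 4.633/EI.
Slope continuity at C: θ_0 = M_C·4.633/EI, so M_C = 480.8/4.633 = 103.8 kN·m (hogging).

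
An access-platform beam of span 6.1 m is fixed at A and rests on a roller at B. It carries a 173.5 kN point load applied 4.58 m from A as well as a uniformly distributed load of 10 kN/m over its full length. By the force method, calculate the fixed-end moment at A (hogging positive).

M_A = 170.2 kN·m

Take the reaction at B as the redundant and release it; the primary structure is a cantilever fixed at A.
Downward deflection at the released point B due to the loads:
  point load 173.5 at a = 4.58: Pa²(3L − a)/(6EI) = 8322/EI
  UDL 10: wL⁴/(8EI) = 1731/EI
  δ_0 = 10053/EI
Flexibility coefficient — unit upward force at B: δ_{BB} = L³/(3EI) = 75.66/EI.
The prop prevents deflection at B: R_B = δ_0/δ_{BB} = 10053/75.66 = 132.9 kN.
Moment equilibrium about A: M_A = Σ(load moments about A) − R_B·L = 980.7 − 132.9×6.1 = 170.2 kN·m.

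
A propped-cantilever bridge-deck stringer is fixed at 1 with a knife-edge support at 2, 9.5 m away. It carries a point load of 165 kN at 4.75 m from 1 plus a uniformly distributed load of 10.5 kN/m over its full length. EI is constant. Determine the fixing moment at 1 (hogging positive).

M_1 = 412.4 kN·m

Release the roller at 2. Primary structure: cantilever fixed at 1.
Deflection at 2 on the released cantilever, summing each load's contribution:
  point load 165 at a = 4.75: Pa²(3L − a)/(6EI) = 14736/EI
  UDL 10.5: wL⁴/(8EI) = 10690/EI
  δ_0 = 25427/EI
Flexibility coefficient — unit upward force at 2: δ_{22} = L³/(3EI) = 285.8/EI.
The prop prevents deflection at 2: R_2 = δ_0/δ_{22} = 25427/285.8 = 88.97 kN.
Moment equilibrium about 1: M_1 = Σ(load moments about 1) − R_2·L = 1258 − 88.97×9.5 = 412.4 kN·m.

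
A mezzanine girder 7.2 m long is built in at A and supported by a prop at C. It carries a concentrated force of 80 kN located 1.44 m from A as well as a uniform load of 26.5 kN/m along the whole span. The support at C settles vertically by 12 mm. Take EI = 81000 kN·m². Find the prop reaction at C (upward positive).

R_C = 68.22 kN

Release the roller at C. Primary structure: cantilever fixed at A.
Deflection at C on the released cantilever, summing each load's contribution:
  point load 80 at a = 1.44: Pa²(3L − a)/(6EI) = 557.4/EI
  UDL 26.5: wL⁴/(8EI) = 8902/EI
  δ_0 = 9459/EI
Tip deflection under a unit load at C: L³/(3EI) = 124.4/EI.
With EI = 81000 kN·m²: δ_0 = 0.11678 m and δ_{CC} = 0.001536 m/kN.
Compatibility — the beam at C must follow the support down by 0.012 m: δ_0 − R_C·δ_{CC} = 0.012, so R_C = (0.11678 − 0.012)/0.001536 = 68.22 kN.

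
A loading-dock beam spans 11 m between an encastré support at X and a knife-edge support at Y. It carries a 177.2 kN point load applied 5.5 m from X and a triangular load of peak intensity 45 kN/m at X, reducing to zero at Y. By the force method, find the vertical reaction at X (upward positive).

R_X = 319.8 kN

Release the roller at Y. Primary structure: cantilever fixed at X.
Free-end deflection of the primary structure under the applied loading (downward +):
  point load 177.2 at a = 5.5: Pa²(3L − a)/(6EI) = 24568/EI
  triangular load, peak 45 at the fixed end: w₀L⁴/(30EI) = 21962/EI
  δ_0 = 46530/EI
Tip deflection under a unit load at Y: L³/(3EI) = 443.7/EI.
The prop prevents deflection at Y: R_Y = δ_0/δ_{YY} = 46530/443.7 = 104.9 kN.
Vertical equilibrium: R_X = ΣP − R_Y = 424.7 − 104.9 = 319.8 kN.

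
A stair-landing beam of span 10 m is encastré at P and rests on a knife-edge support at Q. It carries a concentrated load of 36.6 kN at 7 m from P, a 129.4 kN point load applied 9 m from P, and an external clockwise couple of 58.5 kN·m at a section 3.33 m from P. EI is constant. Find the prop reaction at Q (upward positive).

R_Q = 135.5 kN

Release the roller at Q. Primary structure: cantilever fixed at P.
Downward deflection at the released point Q due to the loads:
  point load 36.6 at a = 7: Pa²(3L − a)/(6EI) = 6875/EI
  point load 129.4 at a = 9: Pa²(3L − a)/(6EI) = 36685/EI
  clockwise couple 58.5 at a = 3.33: M₀a(2L − a)/(2EI) = 1624/EI
  δ_0 = 45183/EI
Tip deflection under a unit load at Q: L³/(3EI) = 333.3/EI.
Compatibility at Q: δ_0 − R_Q·δ_{QQ} = 0, so R_Q = 45183/333.3 = 135.5 kN.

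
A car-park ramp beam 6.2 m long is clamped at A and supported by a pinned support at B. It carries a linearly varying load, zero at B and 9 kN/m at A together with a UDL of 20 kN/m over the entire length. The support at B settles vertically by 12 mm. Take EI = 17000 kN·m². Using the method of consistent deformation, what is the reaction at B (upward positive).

Remove the prop at B; the released (primary) structure is a cantilever built in at A.
Downward deflection at the released point B due to the loads:
  triangular load, peak 9 at the fixed end: w₀L⁴/(30EI) = 443.3/EI
  UDL 20: wL⁴/(8EI) = 3694/EI
  δ_0 = 4137/EI
Tip deflection under a unit load at B: L³/(3EI) = 79.44/EI.
With EI = 17000 kN·m²: δ_0 = 0.24337 m and δ_{BB} = 0.004673 m/kN.
Compatibility — the beam at B must follow the support down by 0.012 m: δ_0 − R_B·δ_{BB} = 0.012, so R_B = (0.24337 − 0.012)/0.004673 = 49.51 kN.

R_B = 49.51 kN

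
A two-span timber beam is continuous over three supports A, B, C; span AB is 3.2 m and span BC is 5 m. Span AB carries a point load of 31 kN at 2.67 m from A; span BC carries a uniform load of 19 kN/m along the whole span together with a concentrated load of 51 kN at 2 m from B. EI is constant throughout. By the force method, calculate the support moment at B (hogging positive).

Take M_B as the redundant. Released structure: two simple spans AB and BC with a hinge at B.
End slopes at the hinge B, treating each span as simply supported:
  span AB: point load 31 at a = 2.67: Pab(L + a)/(6LEI) = 13.41/EI
  span BC: UDL 19: wL³/(24EI) = 98.96/EI
  span BC: point load 51 at a = 2: Pab(L + b)/(6LEI) = 81.6/EI
  relative rotation θ_0 = (13.41 + 180.6)/EI = 194/EI
A unit hogging moment at B produces rotation L₁/(3EI) + L₂/(3EI) = 2.733/EI.
Compatibility: M_B·(L₁+L₂)/(3EI) = θ_0, giving M_B = 70.96 kN·m (hogging).

M_B = 70.96 kN·m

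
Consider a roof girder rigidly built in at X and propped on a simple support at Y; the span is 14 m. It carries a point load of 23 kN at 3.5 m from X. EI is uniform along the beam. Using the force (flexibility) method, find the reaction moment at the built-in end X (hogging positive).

M_X = 52.83 kN·m

Take the reaction at Y as the redundant and release it; the primary structure is a cantilever fixed at X.
Free-end deflection of the primary structure under the applied loading (downward +):
  point load 23 at a = 3.5: Pa²(3L − a)/(6EI) = 1808/EI
Flexibility coefficient — unit upward force at Y: δ_{YY} = L³/(3EI) = 914.7/EI.
The prop prevents deflection at Y: R_Y = δ_0/δ_{YY} = 1808/914.7 = 1.977 kN.
Moment equilibrium about X: M_X = Σ(load moments about X) − R_Y·L = 80.5 − 1.977×14 = 52.83 kN·m.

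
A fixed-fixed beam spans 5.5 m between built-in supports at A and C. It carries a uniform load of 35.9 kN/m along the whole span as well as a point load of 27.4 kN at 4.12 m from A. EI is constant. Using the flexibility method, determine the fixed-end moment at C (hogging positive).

Release both end moments; the primary structure is a simply-supported span AC with redundants M_A and M_C.
End rotations of the released simple span under the applied load (×1/EI):
  at A: UDL 35.9: wL³/(24EI) = 248.9/EI
  at C: UDL 35.9: wL³/(24EI) = 248.9/EI
  at A: point load 27.4 at a = 4.12: Pab(L + b)/(6LEI) = 32.48/EI
  at C: point load 27.4 at a = 4.12: Pab(L + a)/(6LEI) = 45.41/EI
  θ_A0 = 281.3/EI,  θ_C0 = 294.3/EI
Flexibility coefficients: a unit moment at one end gives L/(3EI) there and L/(6EI) at the far end, so f₁₁ = f₂₂ = 1.833/EI and f₁₂ = f₂₁ = 0.9167/EI.
Compatibility — zero rotation at each built-in end:
  1.833 M_A + 0.9167 M_C = 281.3
  0.9167 M_A + 1.833 M_C = 294.3
Solving the pair gives M_A = 97.6 kN·m and M_C = 111.7 kN·m (hogging).

M_C = 111.7 kN·m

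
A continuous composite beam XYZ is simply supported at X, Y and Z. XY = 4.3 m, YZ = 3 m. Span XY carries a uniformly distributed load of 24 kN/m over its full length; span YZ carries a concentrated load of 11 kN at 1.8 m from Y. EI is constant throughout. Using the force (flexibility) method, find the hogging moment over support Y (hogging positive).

Take M_Y as the redundant. Released structure: two simple spans XY and YZ with a hinge at Y.
End slopes at the hinge Y, treating each span as simply supported:
  span XY: UDL 24: wL³/(24EI) = 79.51/EI
  span YZ: point load 11 at a = 1.8: Pab(L + b)/(6LEI) = 5.544/EI
  relative rotation θ_0 = (79.51 + 5.544)/EI = 85.05/EI
A unit hogging moment at Y produces rotation L₁/(3EI) + L₂/(3EI) = 2.433/EI.
Compatibility: M_Y·(L₁+L₂)/(3EI) = θ_0, giving M_Y = 34.95 kN·m (hogging).

M_Y = 34.95 kN·m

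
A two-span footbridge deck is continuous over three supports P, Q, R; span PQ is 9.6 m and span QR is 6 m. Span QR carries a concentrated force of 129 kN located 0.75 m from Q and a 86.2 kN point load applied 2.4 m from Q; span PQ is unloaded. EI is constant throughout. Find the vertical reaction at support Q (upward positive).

Insert a hinge at Q; M_Q is the redundant, and each span becomes simply supported.
Rotations at Q on the released spans (each span's end-slope, ×1/EI):
  span QR: point load 129 at a = 0.75: Pab(L + b)/(6LEI) = 158.7/EI
  span QR: point load 86.2 at a = 2.4: Pab(L + b)/(6LEI) = 198.6/EI
  relative rotation θ_0 = (0 + 357.3)/EI = 357.3/EI
A unit hogging moment at Q produces rotation L₁/(3EI) + L₂/(3EI) = 5.2/EI.
Compatibility: M_Q·(L₁+L₂)/(3EI) = θ_0, giving M_Q = 68.72 kN·m (hogging).
Span PQ, ΣM about P with M_Q applied at Q: R_Q^{PQ}·9.6 = 0 + 68.72, so R_Q^{PQ} = 7.158 kN and R_P = 0 − 7.158 = -7.158 kN.
Span QR, ΣM about R: R_Q^{QR}·6 = 987.6 + 68.72, so R_Q^{QR} = 176 kN and R_R = 215.2 − 176 = 39.15 kN.
R_Q = 7.158 + 176 = 183.2 kN.

R_Q = 183.2 kN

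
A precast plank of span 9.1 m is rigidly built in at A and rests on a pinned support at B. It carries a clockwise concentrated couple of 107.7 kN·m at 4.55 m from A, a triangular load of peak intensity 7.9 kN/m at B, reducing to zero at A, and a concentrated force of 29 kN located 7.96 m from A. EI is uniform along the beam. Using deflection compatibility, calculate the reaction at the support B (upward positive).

Release the roller at B. Primary structure: cantilever fixed at A.
Free-end deflection of the primary structure under the applied loading (downward +):
  clockwise couple 107.7 at a = 4.55: M₀a(2L − a)/(2EI) = 3344/EI
  triangular load, peak 7.9 at the free end: 11w₀L⁴/(120EI) = 4966/EI
  point load 29 at a = 7.96: Pa²(3L − a)/(6EI) = 5923/EI
  δ_0 = 14233/EI
Flexibility coefficient — unit upward force at B: δ_{BB} = L³/(3EI) = 251.2/EI.
Compatibility at B: δ_0 − R_B·δ_{BB} = 0, so R_B = 14233/251.2 = 56.66 kN.

R_B = 56.66 kN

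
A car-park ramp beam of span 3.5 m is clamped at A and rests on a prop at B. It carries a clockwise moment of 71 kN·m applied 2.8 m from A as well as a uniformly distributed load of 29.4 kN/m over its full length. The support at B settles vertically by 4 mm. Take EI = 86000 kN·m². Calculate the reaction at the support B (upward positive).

Release the roller at B. Primary structure: cantilever fixed at A.
Deflection at B on the released cantilever, summing each load's contribution:
  clockwise couple 71 at a = 2.8: M₀a(2L − a)/(2EI) = 417.5/EI
  UDL 29.4: wL⁴/(8EI) = 551.5/EI
  δ_0 = 969/EI
Tip deflection under a unit load at B: L³/(3EI) = 14.29/EI.
With EI = 86000 kN·m²: δ_0 = 0.011267 m and δ_{BB} = 0.000166 m/kN.
Compatibility — the beam at B must follow the support down by 0.004 m: δ_0 − R_B·δ_{BB} = 0.004, so R_B = (0.011267 − 0.004)/0.000166 = 43.73 kN.

R_B = 43.73 kN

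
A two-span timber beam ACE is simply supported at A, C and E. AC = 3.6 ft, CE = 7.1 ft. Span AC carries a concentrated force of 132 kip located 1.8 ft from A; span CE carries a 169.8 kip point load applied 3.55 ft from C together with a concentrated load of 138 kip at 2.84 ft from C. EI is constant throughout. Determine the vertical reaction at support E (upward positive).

Take M_C as the redundant. Released structure: two simple spans AC and CE with a hinge at C.
Discontinuity in slope at C on the released structure — sum the simple-span end rotations:
  span AC: point load 132 at a = 1.8: Pab(L + a)/(6LEI) = 106.9/EI
  span CE: point load 169.8 at a = 3.55: Pab(L + b)/(6LEI) = 535/EI
  span CE: point load 138 at a = 2.84: Pab(L + b)/(6LEI) = 445.2/EI
  relative rotation θ_0 = (106.9 + 980.2)/EI = 1087/EI
A unit hogging moment at C produces rotation L₁/(3EI) + L₂/(3EI) = 3.567/EI.
Compatibility: M_C·(L₁+L₂)/(3EI) = θ_0, giving M_C = 304.8 kip·ft (hogging).
Span CE, ΣM about E: R_C^{CE}·7.1 = 1191 + 304.8, so R_C^{CE} = 210.6 kip and R_E = 307.8 − 210.6 = 97.17 kip.

R_E = 97.17 kip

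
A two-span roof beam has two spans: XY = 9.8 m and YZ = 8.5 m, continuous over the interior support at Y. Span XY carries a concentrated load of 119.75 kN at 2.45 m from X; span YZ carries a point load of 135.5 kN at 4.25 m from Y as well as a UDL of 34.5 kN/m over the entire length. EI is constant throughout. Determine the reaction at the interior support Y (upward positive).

R_Y = 314.3 kN

Take M_Y as the redundant. Released structure: two simple spans XY and YZ with a hinge at Y.
End slopes at the hinge Y, treating each span as simply supported:
  span XY: point load 119.75 at a = 2.45: Pab(L + a)/(6LEI) = 449.2/EI
  span YZ: point load 135.5 at a = 4.25: Pab(L + b)/(6LEI) = 611.9/EI
  span YZ: UDL 34.5: wL³/(24EI) = 882.8/EI
  relative rotation θ_0 = (449.2 + 1495)/EI = 1944/EI
A unit hogging moment at Y produces rotation L₁/(3EI) + L₂/(3EI) = 6.1/EI.
Compatibility: M_Y·(L₁+L₂)/(3EI) = θ_0, giving M_Y = 318.7 kN·m (hogging).
Span XY, ΣM about X with M_Y applied at Y: R_Y^{XY}·9.8 = 293.4 + 318.7, so R_Y^{XY} = 62.46 kN and R_X = 119.8 − 62.46 = 57.29 kN.
Span YZ, ΣM about Z: R_Y^{YZ}·8.5 = 1822 + 318.7, so R_Y^{YZ} = 251.9 kN and R_Z = 428.8 − 251.9 = 176.9 kN.
R_Y = 62.46 + 251.9 = 314.3 kN.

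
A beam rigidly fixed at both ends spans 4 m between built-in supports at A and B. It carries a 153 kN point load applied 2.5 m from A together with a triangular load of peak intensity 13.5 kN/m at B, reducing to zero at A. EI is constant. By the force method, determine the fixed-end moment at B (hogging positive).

M_B = 100.4 kN·m

Take the two fixed-end moments M_A, M_B as redundants; the released structure is the simple span AB.
On the primary (simply-supported) span, the end slopes from the loading are:
  at A: point load 153 at a = 2.5: Pab(L + b)/(6LEI) = 131.5/EI
  at B: point load 153 at a = 2.5: Pab(L + a)/(6LEI) = 155.4/EI
  at A: triangular load, peak 13.5: 7w₀L³/(360EI) = 16.8/EI
  at B: triangular load, peak 13.5: w₀L³/(45EI) = 19.2/EI
  θ_A0 = 148.3/EI,  θ_B0 = 174.6/EI
Flexibility coefficients: a unit moment at one end gives L/(3EI) there and L/(6EI) at the far end, so f₁₁ = f₂₂ = 1.333/EI and f₁₂ = f₂₁ = 0.6667/EI.
Compatibility — zero rotation at each built-in end:
  1.333 M_A + 0.6667 M_B = 148.3
  0.6667 M_A + 1.333 M_B = 174.6
Solving the pair gives M_A = 60.99 kN·m and M_B = 100.4 kN·m (hogging).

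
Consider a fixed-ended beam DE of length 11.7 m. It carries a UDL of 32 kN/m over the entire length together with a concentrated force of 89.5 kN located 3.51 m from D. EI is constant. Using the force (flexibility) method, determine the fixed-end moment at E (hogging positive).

M_E = 431 kN·m

Release both end moments; the primary structure is a simply-supported span DE with redundants M_D and M_E.
On the primary (simply-supported) span, the end slopes from the loading are:
  at D: UDL 32: wL³/(24EI) = 2135/EI
  at E: UDL 32: wL³/(24EI) = 2135/EI
  at D: point load 89.5 at a = 3.51: Pab(L + b)/(6LEI) = 729/EI
  at E: point load 89.5 at a = 3.51: Pab(L + a)/(6LEI) = 557.5/EI
  θ_D0 = 2864/EI,  θ_E0 = 2693/EI
Flexibility coefficients: a unit moment at one end gives L/(3EI) there and L/(6EI) at the far end, so f₁₁ = f₂₂ = 3.9/EI and f₁₂ = f₂₁ = 1.95/EI.
Compatibility — zero rotation at each built-in end:
  3.9 M_D + 1.95 M_E = 2864
  1.95 M_D + 3.9 M_E = 2693
Solving the pair gives M_D = 519 kN·m and M_E = 431 kN·m (hogging).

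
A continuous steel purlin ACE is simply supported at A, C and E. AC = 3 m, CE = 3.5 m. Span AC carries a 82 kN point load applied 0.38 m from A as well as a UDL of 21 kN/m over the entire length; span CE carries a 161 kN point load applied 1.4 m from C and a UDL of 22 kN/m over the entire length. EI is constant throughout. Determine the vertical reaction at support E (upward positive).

Take M_C as the redundant. Released structure: two simple spans AC and CE with a hinge at C.
End slopes at the hinge C, treating each span as simply supported:
  span AC: point load 82 at a = 0.38: Pab(L + a)/(6LEI) = 15.33/EI
  span AC: UDL 21: wL³/(24EI) = 23.62/EI
  span CE: point load 161 at a = 1.4: Pab(L + b)/(6LEI) = 126.2/EI
  span CE: UDL 22: wL³/(24EI) = 39.3/EI
  relative rotation θ_0 = (38.96 + 165.5)/EI = 204.5/EI
A unit hogging moment at C produces rotation L₁/(3EI) + L₂/(3EI) = 2.167/EI.
Slope continuity at C: θ_0 = M_C·2.167/EI, so M_C = 204.5/2.167 = 94.38 kN·m (hogging).
Span CE, ΣM about E: R_C^{CE}·3.5 = 472.9 + 94.38, so R_C^{CE} = 162.1 kN and R_E = 238 − 162.1 = 75.94 kN.

R_E = 75.94 kN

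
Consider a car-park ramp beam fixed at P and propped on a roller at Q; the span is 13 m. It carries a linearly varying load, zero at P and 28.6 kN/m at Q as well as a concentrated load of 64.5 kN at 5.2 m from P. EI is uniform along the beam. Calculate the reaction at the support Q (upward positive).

R_Q = 115.7 kN

Remove the prop at Q; the released (primary) structure is a cantilever built in at P.
Deflection at Q on the released cantilever, summing each load's contribution:
  triangular load, peak 28.6 at the free end: 11w₀L⁴/(120EI) = 74877/EI
  point load 64.5 at a = 5.2: Pa²(3L − a)/(6EI) = 9825/EI
  δ_0 = 84702/EI
Tip deflection under a unit load at Q: L³/(3EI) = 732.3/EI.
The prop prevents deflection at Q: R_Q = δ_0/δ_{QQ} = 84702/732.3 = 115.7 kN.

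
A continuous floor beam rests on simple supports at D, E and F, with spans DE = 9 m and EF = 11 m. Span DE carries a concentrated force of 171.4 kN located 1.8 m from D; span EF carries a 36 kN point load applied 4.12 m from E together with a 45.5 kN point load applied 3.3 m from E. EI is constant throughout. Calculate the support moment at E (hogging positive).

Release continuity at E by inserting a hinge; the redundant is the internal moment M_E. The primary structure is two simply-supported spans DE and EF.
Discontinuity in slope at E on the released structure — sum the simple-span end rotations:
  span DE: point load 171.4 at a = 1.8: Pab(L + a)/(6LEI) = 444.3/EI
  span EF: point load 36 at a = 4.12: Pab(L + b)/(6LEI) = 276.4/EI
  span EF: point load 45.5 at a = 3.3: Pab(L + b)/(6LEI) = 327.6/EI
  relative rotation θ_0 = (444.3 + 604)/EI = 1048/EI
A unit hogging moment at E produces rotation L₁/(3EI) + L₂/(3EI) = 6.667/EI.
Compatibility: M_E·(L₁+L₂)/(3EI) = θ_0, giving M_E = 157.2 kN·m (hogging).

M_E = 157.2 kN·m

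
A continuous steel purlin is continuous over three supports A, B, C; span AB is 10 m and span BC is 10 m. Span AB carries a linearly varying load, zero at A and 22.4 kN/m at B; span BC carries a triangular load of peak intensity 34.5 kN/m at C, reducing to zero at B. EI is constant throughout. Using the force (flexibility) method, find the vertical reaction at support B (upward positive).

Take M_B as the redundant. Released structure: two simple spans AB and BC with a hinge at B.
End slopes at the hinge B, treating each span as simply supported:
  span AB: triangular load, peak 22.4: w₀L³/(45EI) = 497.8/EI
  span BC: triangular load, peak 34.5: 7w₀L³/(360EI) = 670.8/EI
  relative rotation θ_0 = (497.8 + 670.8)/EI = 1169/EI
A unit hogging moment at B produces rotation L₁/(3EI) + L₂/(3EI) = 6.667/EI.
Slope continuity at B: θ_0 = M_B·6.667/EI, so M_B = 1169/6.667 = 175.3 kN·m (hogging).
Span AB, ΣM about A with M_B applied at B: R_B^{AB}·10 = 746.7 + 175.3, so R_B^{AB} = 92.2 kN and R_A = 112 − 92.2 = 19.8 kN.
Span BC, ΣM about C: R_B^{BC}·10 = 575 + 175.3, so R_B^{BC} = 75.03 kN and R_C = 172.5 − 75.03 = 97.47 kN.
R_B = 92.2 + 75.03 = 167.2 kN.

R_B = 167.2 kN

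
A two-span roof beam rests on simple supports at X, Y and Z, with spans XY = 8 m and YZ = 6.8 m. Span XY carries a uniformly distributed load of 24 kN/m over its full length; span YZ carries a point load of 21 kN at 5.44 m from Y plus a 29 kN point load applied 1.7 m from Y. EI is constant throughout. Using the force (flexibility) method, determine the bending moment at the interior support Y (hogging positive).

Take M_Y as the redundant. Released structure: two simple spans XY and YZ with a hinge at Y.
End slopes at the hinge Y, treating each span as simply supported:
  span XY: UDL 24: wL³/(24EI) = 512/EI
  span YZ: point load 21 at a = 5.44: Pab(L + b)/(6LEI) = 31.07/EI
  span YZ: point load 29 at a = 1.7: Pab(L + b)/(6LEI) = 73.33/EI
  relative rotation θ_0 = (512 + 104.4)/EI = 616.4/EI
A unit hogging moment at Y produces rotation L₁/(3EI) + L₂/(3EI) = 4.933/EI.
Slope continuity at Y: θ_0 = M_Y·4.933/EI, so M_Y = 616.4/4.933 = 124.9 kN·m (hogging).

M_Y = 124.9 kN·m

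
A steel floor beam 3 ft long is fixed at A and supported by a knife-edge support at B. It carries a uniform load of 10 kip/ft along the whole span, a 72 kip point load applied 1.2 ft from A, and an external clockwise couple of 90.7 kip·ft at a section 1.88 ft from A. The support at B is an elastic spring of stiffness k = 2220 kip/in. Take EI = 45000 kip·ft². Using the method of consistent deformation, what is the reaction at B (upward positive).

Take the reaction at B as the redundant and release it; the primary structure is a cantilever fixed at A.
Free-end deflection of the primary structure under the applied loading (downward +):
  UDL 10: wL⁴/(8EI) = 101.2/EI
  point load 72 at a = 1.2: Pa²(3L − a)/(6EI) = 134.8/EI
  clockwise couple 90.7 at a = 1.88: M₀a(2L − a)/(2EI) = 351.3/EI
  δ_0 = 587.3/EI
Tip deflection under a unit load at B: L³/(3EI) = 9/EI.
With EI = 45000 kip·ft²: δ_0 = 0.013051 ft and δ_{BB} = 0.0002 ft/kip.
Compatibility — the spring shortens by R_B/k under the reaction it provides: δ_0 − R_B·δ_{BB} = R_B/k. With 1/k = 1/(2220×12) ft/kip = 0.000038 ft/kip, R_B = δ_0 / (δ_{BB} + 1/k) = 0.013051 / (0.0002 + 0.000038) = 54.94 kip.

R_B = 54.94 kip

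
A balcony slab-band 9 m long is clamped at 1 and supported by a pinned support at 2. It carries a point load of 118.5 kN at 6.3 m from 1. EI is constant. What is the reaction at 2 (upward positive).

Release the roller at 2. Primary structure: cantilever fixed at 1.
Primary-structure tip deflection at 2 by superposition:
  point load 118.5 at a = 6.3: Pa²(3L − a)/(6EI) = 16226/EI
Tip deflection under a unit load at 2: L³/(3EI) = 243/EI.
Compatibility at 2: δ_0 − R_2·δ_{22} = 0, so R_2 = 16226/243 = 66.77 kN.

R_2 = 66.77 kN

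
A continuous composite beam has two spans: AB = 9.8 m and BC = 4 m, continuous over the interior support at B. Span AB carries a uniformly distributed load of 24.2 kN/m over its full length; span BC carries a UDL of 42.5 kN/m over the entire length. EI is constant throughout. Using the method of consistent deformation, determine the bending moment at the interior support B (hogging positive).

M_B = 230.9 kN·m

Insert a hinge at B; M_B is the redundant, and each span becomes simply supported.
End slopes at the hinge B, treating each span as simply supported:
  span AB: UDL 24.2: wL³/(24EI) = 949/EI
  span BC: UDL 42.5: wL³/(24EI) = 113.3/EI
  relative rotation θ_0 = (949 + 113.3)/EI = 1062/EI
A unit hogging moment at B produces rotation L₁/(3EI) + L₂/(3EI) = 4.6/EI.
Slope continuity at B: θ_0 = M_B·4.6/EI, so M_B = 1062/4.6 = 230.9 kN·m (hogging).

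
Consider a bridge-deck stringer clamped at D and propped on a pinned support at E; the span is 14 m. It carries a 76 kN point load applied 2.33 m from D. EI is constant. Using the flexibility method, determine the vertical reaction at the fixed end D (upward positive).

R_D = 73.02 kN

Take the reaction at E as the redundant and release it; the primary structure is a cantilever fixed at D.
Downward deflection at the released point E due to the loads:
  point load 76 at a = 2.33: Pa²(3L − a)/(6EI) = 2728/EI
Tip deflection under a unit load at E: L³/(3EI) = 914.7/EI.
The prop prevents deflection at E: R_E = δ_0/δ_{EE} = 2728/914.7 = 2.982 kN.
Vertical equilibrium: R_D = ΣP − R_E = 76 − 2.982 = 73.02 kN.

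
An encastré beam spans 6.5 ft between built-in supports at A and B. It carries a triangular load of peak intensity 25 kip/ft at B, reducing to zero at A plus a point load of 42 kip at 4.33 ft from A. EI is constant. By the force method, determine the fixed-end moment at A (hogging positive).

M_A = 55.48 kip·ft

Take the two fixed-end moments M_A, M_B as redundants; the released structure is the simple span AB.
End rotations of the released simple span under the applied load (×1/EI):
  at A: triangular load, peak 25: 7w₀L³/(360EI) = 133.5/EI
  at B: triangular load, peak 25: w₀L³/(45EI) = 152.6/EI
  at A: point load 42 at a = 4.33: Pab(L + b)/(6LEI) = 87.73/EI
  at B: point load 42 at a = 4.33: Pab(L + a)/(6LEI) = 109.6/EI
  θ_A0 = 221.2/EI,  θ_B0 = 262.2/EI
Flexibility coefficients: a unit moment at one end gives L/(3EI) there and L/(6EI) at the far end, so f₁₁ = f₂₂ = 2.167/EI and f₁₂ = f₂₁ = 1.083/EI.
Compatibility — zero rotation at each built-in end:
  2.167 M_A + 1.083 M_B = 221.2
  1.083 M_A + 2.167 M_B = 262.2
Solving the pair gives M_A = 55.48 kip·ft and M_B = 93.26 kip·ft (hogging).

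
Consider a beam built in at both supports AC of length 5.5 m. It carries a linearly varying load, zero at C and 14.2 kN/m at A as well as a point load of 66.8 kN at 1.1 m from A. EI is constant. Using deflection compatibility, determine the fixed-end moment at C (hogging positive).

Release both end moments; the primary structure is a simply-supported span AC with redundants M_A and M_C.
End rotations of the released simple span under the applied load (×1/EI):
  at A: triangular load, peak 14.2: w₀L³/(45EI) = 52.5/EI
  at C: triangular load, peak 14.2: 7w₀L³/(360EI) = 45.94/EI
  at A: point load 66.8 at a = 1.1: Pab(L + b)/(6LEI) = 96.99/EI
  at C: point load 66.8 at a = 1.1: Pab(L + a)/(6LEI) = 64.66/EI
  θ_A0 = 149.5/EI,  θ_C0 = 110.6/EI
Flexibility coefficients: a unit moment at one end gives L/(3EI) there and L/(6EI) at the far end, so f₁₁ = f₂₂ = 1.833/EI and f₁₂ = f₂₁ = 0.9167/EI.
Compatibility — zero rotation at each built-in end:
  1.833 M_A + 0.9167 M_C = 149.5
  0.9167 M_A + 1.833 M_C = 110.6
Solving the pair gives M_A = 68.5 kN·m and M_C = 26.08 kN·m (hogging).

M_C = 26.08 kN·m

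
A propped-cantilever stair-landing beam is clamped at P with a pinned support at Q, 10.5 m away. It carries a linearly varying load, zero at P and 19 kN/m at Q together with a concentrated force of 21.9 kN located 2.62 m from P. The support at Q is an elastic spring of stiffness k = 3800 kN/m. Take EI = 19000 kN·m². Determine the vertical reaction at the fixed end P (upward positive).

Choose R_Q as the redundant. The primary structure is the cantilever fixed at P.
Free-end deflection of the primary structure under the applied loading (downward +):
  triangular load, peak 19 at the free end: 11w₀L⁴/(120EI) = 21170/EI
  point load 21.9 at a = 2.62: Pa²(3L − a)/(6EI) = 723.6/EI
  δ_0 = 21894/EI
Tip deflection under a unit load at Q: L³/(3EI) = 385.9/EI.
With EI = 19000 kN·m²: δ_0 = 1.1523 m and δ_{QQ} = 0.020309 m/kN.
Compatibility — the spring shortens by R_Q/k under the reaction it provides: δ_0 − R_Q·δ_{QQ} = R_Q/k. With 1/k = 0.000263 m/kN, R_Q = δ_0 / (δ_{QQ} + 1/k) = 1.1523 / (0.020309 + 0.000263) = 56.01 kN.
Vertical equilibrium: R_P = ΣP − R_Q = 121.7 − 56.01 = 65.64 kN.

R_P = 65.64 kN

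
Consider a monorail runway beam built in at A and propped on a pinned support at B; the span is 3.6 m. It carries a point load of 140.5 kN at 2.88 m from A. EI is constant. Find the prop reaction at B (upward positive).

R_B = 98.91 kN

Remove the prop at B; the released (primary) structure is a cantilever built in at A.
Deflection at B on the released cantilever, summing each load's contribution:
  point load 140.5 at a = 2.88: Pa²(3L − a)/(6EI) = 1538/EI
Tip deflection under a unit load at B: L³/(3EI) = 15.55/EI.
Compatibility at B: δ_0 − R_B·δ_{BB} = 0, so R_B = 1538/15.55 = 98.91 kN.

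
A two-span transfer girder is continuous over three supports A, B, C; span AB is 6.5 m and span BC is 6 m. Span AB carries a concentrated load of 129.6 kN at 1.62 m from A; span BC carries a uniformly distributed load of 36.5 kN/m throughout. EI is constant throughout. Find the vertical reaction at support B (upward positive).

Release continuity at B by inserting a hinge; the redundant is the internal moment M_B. The primary structure is two simply-supported spans AB and BC.
Rotations at B on the released spans (each span's end-slope, ×1/EI):
  span AB: point load 129.6 at a = 1.62: Pab(L + a)/(6LEI) = 213.3/EI
  span BC: UDL 36.5: wL³/(24EI) = 328.5/EI
  relative rotation θ_0 = (213.3 + 328.5)/EI = 541.8/EI
A unit hogging moment at B produces rotation L₁/(3EI) + L₂/(3EI) = 4.167/EI.
Slope continuity at B: θ_0 = M_B·4.167/EI, so M_B = 541.8/4.167 = 130 kN·m (hogging).
Span AB, ΣM about A with M_B applied at B: R_B^{AB}·6.5 = 210 + 130, so R_B^{AB} = 52.31 kN and R_A = 129.6 − 52.31 = 77.29 kN.
Span BC, ΣM about C: R_B^{BC}·6 = 657 + 130, so R_B^{BC} = 131.2 kN and R_C = 219 − 131.2 = 87.83 kN.
R_B = 52.31 + 131.2 = 183.5 kN.

R_B = 183.5 kN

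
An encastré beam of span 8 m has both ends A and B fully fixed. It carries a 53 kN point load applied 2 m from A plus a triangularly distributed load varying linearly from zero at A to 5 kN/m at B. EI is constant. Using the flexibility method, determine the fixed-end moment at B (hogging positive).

M_B = 35.88 kN·m

Release both end moments; the primary structure is a simply-supported span AB with redundants M_A and M_B.
Simple-span end rotations at A and B under the given loads:
  at A: point load 53 at a = 2: Pab(L + b)/(6LEI) = 185.5/EI
  at B: point load 53 at a = 2: Pab(L + a)/(6LEI) = 132.5/EI
  at A: triangular load, peak 5: 7w₀L³/(360EI) = 49.78/EI
  at B: triangular load, peak 5: w₀L³/(45EI) = 56.89/EI
  θ_A0 = 235.3/EI,  θ_B0 = 189.4/EI
Flexibility coefficients: a unit moment at one end gives L/(3EI) there and L/(6EI) at the far end, so f₁₁ = f₂₂ = 2.667/EI and f₁₂ = f₂₁ = 1.333/EI.
Compatibility — zero rotation at each built-in end:
  2.667 M_A + 1.333 M_B = 235.3
  1.333 M_A + 2.667 M_B = 189.4
Solving the pair gives M_A = 70.29 kN·m and M_B = 35.88 kN·m (hogging).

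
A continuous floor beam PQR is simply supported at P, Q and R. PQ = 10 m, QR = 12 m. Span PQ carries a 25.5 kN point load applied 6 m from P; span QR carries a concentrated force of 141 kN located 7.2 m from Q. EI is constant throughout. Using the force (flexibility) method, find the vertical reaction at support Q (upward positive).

Insert a hinge at Q; M_Q is the redundant, and each span becomes simply supported.
Discontinuity in slope at Q on the released structure — sum the simple-span end rotations:
  span PQ: point load 25.5 at a = 6: Pab(L + a)/(6LEI) = 163.2/EI
  span QR: point load 141 at a = 7.2: Pab(L + b)/(6LEI) = 1137/EI
  relative rotation θ_0 = (163.2 + 1137)/EI = 1300/EI
A unit hogging moment at Q produces rotation L₁/(3EI) + L₂/(3EI) = 7.333/EI.
Slope continuity at Q: θ_0 = M_Q·7.333/EI, so M_Q = 1300/7.333 = 177.3 kN·m (hogging).
Span PQ, ΣM about P with M_Q applied at Q: R_Q^{PQ}·10 = 153 + 177.3, so R_Q^{PQ} = 33.03 kN and R_P = 25.5 − 33.03 = -7.53 kN.
Span QR, ΣM about R: R_Q^{QR}·12 = 676.8 + 177.3, so R_Q^{QR} = 71.18 kN and R_R = 141 − 71.18 = 69.82 kN.
R_Q = 33.03 + 71.18 = 104.2 kN.

R_Q = 104.2 kN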